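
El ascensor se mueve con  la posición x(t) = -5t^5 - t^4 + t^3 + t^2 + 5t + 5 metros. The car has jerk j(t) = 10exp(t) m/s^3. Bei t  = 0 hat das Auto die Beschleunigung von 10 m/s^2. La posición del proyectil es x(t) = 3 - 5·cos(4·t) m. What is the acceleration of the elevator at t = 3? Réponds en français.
Nous devons dériver notre équation de la position x(t) = -5·t^5 - t^4 + t^3 + t^2 + 5·t + 5 2 fois. En dérivant la position, nous obtenons la vitesse: v(t) = -25·t^4 - 4·t^3 + 3·t^2 + 2·t + 5. La dérivée de la vitesse donne l'accélération: a(t) = -100·t^3 - 12·t^2 + 6·t + 2. En utilisant a(t) = -100·t^3 - 12·t^2 + 6·t + 2 et en substituant t = 3, nous trouvons a = -2788.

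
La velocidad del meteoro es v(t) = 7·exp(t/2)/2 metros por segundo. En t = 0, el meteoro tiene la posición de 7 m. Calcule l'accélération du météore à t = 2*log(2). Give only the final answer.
À t = 2*log(2), a = 7/2.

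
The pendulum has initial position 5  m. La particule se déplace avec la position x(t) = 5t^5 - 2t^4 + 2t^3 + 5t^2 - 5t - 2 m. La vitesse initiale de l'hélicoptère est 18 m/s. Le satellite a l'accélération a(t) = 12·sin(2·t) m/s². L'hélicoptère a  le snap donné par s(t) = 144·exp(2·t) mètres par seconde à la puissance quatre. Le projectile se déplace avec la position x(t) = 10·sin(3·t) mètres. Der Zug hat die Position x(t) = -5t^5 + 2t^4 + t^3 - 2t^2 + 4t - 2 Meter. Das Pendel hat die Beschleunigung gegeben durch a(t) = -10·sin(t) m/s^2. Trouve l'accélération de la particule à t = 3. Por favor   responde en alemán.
Ausgehend von der Position x(t) = 5·t^5 - 2·t^4 + 2·t^3 + 5·t^2 - 5·t - 2, nehmen wir 2 Ableitungen. Durch Ableiten von der Position erhalten wir die Geschwindigkeit: v(t) = 25·t^4 - 8·t^3 + 6·t^2 + 10·t - 5. Mit d/dt von v(t) finden wir a(t) = 100·t^3 - 24·t^2 + 12·t + 10. Aus der Gleichung für die Beschleunigung a(t) = 100·t^3 - 24·t^2 + 12·t + 10, setzen wir t = 3 ein und erhalten a = 2530.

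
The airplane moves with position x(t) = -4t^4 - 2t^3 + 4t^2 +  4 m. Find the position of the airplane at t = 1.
From the given position equation x(t) = -4·t^4 - 2·t^3 + 4·t^2 + 4, we substitute t = 1 to get x = 2.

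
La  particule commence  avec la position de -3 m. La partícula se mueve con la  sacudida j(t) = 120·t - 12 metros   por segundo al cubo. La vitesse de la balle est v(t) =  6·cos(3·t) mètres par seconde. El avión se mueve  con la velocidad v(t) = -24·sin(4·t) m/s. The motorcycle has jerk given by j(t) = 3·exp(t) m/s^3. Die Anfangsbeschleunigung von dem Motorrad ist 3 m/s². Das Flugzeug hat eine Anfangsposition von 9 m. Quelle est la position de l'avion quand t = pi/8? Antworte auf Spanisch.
Debemos encontrar la integral de nuestra ecuación de la velocidad v(t) = -24·sin(4·t) 1 vez. La integral de la velocidad, con x(0) = 9, da la posición: x(t) = 6·cos(4·t) + 3. Tenemos la posición x(t) = 6·cos(4·t) + 3. Sustituyendo t = pi/8: x(pi/8) = 3.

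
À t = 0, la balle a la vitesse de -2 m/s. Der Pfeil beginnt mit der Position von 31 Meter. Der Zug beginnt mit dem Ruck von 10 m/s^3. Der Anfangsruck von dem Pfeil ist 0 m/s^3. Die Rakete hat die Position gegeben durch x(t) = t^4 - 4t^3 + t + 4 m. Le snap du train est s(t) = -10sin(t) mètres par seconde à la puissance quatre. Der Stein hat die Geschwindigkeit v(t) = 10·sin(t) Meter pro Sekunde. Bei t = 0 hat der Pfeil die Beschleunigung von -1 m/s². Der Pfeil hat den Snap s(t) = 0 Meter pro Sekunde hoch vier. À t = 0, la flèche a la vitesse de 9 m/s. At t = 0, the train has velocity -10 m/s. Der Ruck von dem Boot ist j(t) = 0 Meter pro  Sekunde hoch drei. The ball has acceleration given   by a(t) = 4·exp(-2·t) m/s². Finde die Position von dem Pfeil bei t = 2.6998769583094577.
Ausgehend von dem Snap s(t) = 0, nehmen wir 4 Stammfunktionen. Die Stammfunktion von dem Snap, mit j(0) = 0, ergibt den Ruck: j(t) = 0. Das Integral von dem Ruck ist die Beschleunigung. Mit a(0) = -1 erhalten wir a(t) = -1. Mit ∫a(t)dt und Anwendung von v(0) = 9, finden wir v(t) = 9 - t. Mit ∫v(t)dt und Anwendung von x(0) = 31, finden wir x(t) = -t^2/2 + 9·t + 31. Aus der Gleichung für die Position x(t) = -t^2/2 + 9·t + 31, setzen wir t = 2.6998769583094577 ein und erhalten x = 51.6542248297800.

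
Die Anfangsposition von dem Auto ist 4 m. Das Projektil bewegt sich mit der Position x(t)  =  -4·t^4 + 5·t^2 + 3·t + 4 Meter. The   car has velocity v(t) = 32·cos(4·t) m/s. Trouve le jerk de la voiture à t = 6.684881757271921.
En partant de la vitesse v(t) = 32·cos(4·t), nous prenons 2 dérivées. En prenant d/dt de v(t), nous trouvons a(t) = -128·sin(4·t). La dérivée de l'accélération donne le jerk: j(t) = -512·cos(4·t). Nous avons le jerk j(t) = -512·cos(4·t). En substituant t = 6.684881757271921: j(6.684881757271921) = 18.4226329071116.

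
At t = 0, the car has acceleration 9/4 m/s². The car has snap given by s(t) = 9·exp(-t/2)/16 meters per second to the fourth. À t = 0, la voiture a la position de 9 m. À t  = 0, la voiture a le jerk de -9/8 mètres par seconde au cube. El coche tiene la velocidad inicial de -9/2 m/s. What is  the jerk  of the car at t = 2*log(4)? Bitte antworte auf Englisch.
We need to integrate our snap equation s(t) = 9·exp(-t/2)/16 1 time. Taking ∫s(t)dt and applying j(0) = -9/8, we find j(t) = -9·exp(-t/2)/8. We have jerk j(t) = -9·exp(-t/2)/8. Substituting t = 2*log(4): j(2*log(4)) = -9/32.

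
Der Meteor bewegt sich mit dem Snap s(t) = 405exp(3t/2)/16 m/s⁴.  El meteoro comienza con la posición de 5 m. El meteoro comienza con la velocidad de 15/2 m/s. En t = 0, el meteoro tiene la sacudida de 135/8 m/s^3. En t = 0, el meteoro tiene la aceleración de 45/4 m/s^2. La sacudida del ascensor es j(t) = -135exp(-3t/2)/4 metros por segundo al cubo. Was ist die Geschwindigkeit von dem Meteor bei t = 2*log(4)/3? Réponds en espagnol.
Para resolver esto, necesitamos tomar 3 antiderivadas de nuestra ecuación del snap s(t) = 405·exp(3·t/2)/16. La antiderivada del snap es la sacudida. Usando j(0) = 135/8, obtenemos j(t) = 135·exp(3·t/2)/8. Tomando ∫j(t)dt y aplicando a(0) = 45/4, encontramos a(t) = 45·exp(3·t/2)/4. La antiderivada de la aceleración es la velocidad. Usando v(0) = 15/2, obtenemos v(t) = 15·exp(3·t/2)/2. De la ecuación de la velocidad v(t) = 15·exp(3·t/2)/2, sustituimos t = 2*log(4)/3 para obtener v = 30.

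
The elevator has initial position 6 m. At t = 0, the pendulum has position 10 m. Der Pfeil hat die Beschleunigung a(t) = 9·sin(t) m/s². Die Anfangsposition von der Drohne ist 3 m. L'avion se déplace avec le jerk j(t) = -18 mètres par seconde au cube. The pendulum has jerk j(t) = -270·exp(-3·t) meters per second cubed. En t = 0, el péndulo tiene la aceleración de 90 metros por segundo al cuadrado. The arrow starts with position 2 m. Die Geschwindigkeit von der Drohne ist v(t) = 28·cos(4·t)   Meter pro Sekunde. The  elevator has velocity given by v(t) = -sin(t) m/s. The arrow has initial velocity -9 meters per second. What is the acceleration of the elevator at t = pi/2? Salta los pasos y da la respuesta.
The answer is 0.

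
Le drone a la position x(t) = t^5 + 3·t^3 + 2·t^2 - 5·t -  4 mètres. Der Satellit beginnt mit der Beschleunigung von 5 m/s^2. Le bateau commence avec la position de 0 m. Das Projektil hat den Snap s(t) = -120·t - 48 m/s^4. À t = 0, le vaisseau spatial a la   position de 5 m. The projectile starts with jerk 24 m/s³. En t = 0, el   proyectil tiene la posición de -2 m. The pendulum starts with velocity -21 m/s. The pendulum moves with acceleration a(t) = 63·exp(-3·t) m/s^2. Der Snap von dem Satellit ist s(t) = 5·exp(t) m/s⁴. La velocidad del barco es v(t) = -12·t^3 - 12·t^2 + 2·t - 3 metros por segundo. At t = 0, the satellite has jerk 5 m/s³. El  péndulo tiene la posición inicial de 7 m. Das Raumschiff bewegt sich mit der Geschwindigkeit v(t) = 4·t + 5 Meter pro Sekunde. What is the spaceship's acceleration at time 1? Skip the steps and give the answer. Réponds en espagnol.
La aceleración en t = 1 es a = 4.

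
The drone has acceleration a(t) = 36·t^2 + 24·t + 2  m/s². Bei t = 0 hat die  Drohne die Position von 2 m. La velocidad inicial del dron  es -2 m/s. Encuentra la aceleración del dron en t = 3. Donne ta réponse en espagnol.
De la ecuación de la aceleración a(t) = 36·t^2 + 24·t + 2, sustituimos t = 3 para obtener a = 398.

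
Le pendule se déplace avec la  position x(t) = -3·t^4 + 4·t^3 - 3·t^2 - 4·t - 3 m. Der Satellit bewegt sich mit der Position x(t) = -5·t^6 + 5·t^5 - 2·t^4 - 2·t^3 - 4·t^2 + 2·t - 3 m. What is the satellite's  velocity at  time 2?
We must differentiate our position equation x(t) = -5·t^6 + 5·t^5 - 2·t^4 - 2·t^3 - 4·t^2 + 2·t - 3 1 time. Taking d/dt of x(t), we find v(t) = -30·t^5 + 25·t^4 - 8·t^3 - 6·t^2 - 8·t + 2. Using v(t) = -30·t^5 + 25·t^4 - 8·t^3 - 6·t^2 - 8·t + 2 and substituting t = 2, we find v = -662.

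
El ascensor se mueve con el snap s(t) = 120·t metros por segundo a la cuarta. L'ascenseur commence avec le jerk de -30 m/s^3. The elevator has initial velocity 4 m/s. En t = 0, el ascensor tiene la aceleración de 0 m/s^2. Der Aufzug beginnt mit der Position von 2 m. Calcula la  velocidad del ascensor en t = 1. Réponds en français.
Pour résoudre ceci, nous devons prendre 3 primitives de notre équation du snap s(t) = 120·t. En intégrant le snap et en utilisant la condition initiale j(0) = -30, nous obtenons j(t) = 60·t^2 - 30. En intégrant le jerk et en utilisant la condition initiale a(0) = 0, nous obtenons a(t) = 20·t^3 - 30·t. L'intégrale de l'accélération, avec v(0) = 4, donne la vitesse: v(t) = 5·t^4 - 15·t^2 + 4. De l'équation de la vitesse v(t) = 5·t^4 - 15·t^2 + 4, nous substituons t = 1 pour obtenir v = -6.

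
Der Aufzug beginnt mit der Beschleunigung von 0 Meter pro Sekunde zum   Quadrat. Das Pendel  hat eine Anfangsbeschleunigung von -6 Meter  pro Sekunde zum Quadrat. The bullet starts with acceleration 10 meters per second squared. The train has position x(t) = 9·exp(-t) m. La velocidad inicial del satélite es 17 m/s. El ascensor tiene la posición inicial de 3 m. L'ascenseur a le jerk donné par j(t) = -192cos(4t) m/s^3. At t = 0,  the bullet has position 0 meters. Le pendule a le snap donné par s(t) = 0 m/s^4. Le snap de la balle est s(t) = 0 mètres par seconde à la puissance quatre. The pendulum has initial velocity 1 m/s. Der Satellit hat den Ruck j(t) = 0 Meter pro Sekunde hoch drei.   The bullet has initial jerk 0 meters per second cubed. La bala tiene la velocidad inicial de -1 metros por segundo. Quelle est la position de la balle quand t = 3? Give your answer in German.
Wir müssen die Stammfunktion unserer Gleichung für den Snap s(t) = 0 4-mal finden. Durch Integration von dem Snap und Verwendung der Anfangsbedingung j(0) = 0, erhalten wir j(t) = 0. Durch Integration von dem Ruck und Verwendung der Anfangsbedingung a(0) = 10, erhalten wir a(t) = 10. Mit ∫a(t)dt und Anwendung von v(0) = -1, finden wir v(t) = 10·t - 1. Das Integral von der Geschwindigkeit ist die Position. Mit x(0) = 0 erhalten wir x(t) = 5·t^2 - t. Aus der Gleichung für die Position x(t) = 5·t^2 - t, setzen wir t = 3 ein und erhalten x = 42.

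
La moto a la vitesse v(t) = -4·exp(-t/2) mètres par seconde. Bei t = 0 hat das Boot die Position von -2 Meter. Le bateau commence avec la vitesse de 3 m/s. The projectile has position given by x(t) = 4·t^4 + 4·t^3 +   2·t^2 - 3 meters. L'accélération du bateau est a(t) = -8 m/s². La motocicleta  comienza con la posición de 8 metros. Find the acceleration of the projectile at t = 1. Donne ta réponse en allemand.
Wir müssen unsere Gleichung für die Position x(t) = 4·t^4 + 4·t^3 + 2·t^2 - 3 2-mal ableiten. Mit d/dt von x(t) finden wir v(t) = 16·t^3 + 12·t^2 + 4·t. Die Ableitung von der Geschwindigkeit ergibt die Beschleunigung: a(t) = 48·t^2 + 24·t + 4. Aus der Gleichung für die Beschleunigung a(t) = 48·t^2 + 24·t + 4, setzen wir t = 1 ein und erhalten a = 76.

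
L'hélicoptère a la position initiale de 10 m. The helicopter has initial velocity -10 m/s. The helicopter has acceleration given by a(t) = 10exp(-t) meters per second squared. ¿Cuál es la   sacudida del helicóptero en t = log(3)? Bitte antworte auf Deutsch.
Ausgehend von der Beschleunigung a(t) = 10·exp(-t), nehmen wir 1 Ableitung. Mit d/dt von a(t) finden wir j(t) = -10·exp(-t). Aus der Gleichung für den Ruck j(t) = -10·exp(-t), setzen wir t = log(3) ein und erhalten j = -10/3.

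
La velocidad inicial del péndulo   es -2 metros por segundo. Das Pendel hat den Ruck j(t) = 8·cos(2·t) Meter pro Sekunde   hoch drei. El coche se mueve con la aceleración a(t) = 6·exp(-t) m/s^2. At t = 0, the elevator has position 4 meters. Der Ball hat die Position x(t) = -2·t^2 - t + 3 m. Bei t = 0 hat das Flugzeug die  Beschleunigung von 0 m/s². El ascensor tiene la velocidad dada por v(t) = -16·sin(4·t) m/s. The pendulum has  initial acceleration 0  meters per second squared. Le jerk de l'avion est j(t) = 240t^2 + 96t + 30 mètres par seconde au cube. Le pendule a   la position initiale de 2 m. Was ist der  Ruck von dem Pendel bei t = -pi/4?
Aus der Gleichung für den Ruck j(t) = 8·cos(2·t), setzen wir t = -pi/4 ein und erhalten j = 0.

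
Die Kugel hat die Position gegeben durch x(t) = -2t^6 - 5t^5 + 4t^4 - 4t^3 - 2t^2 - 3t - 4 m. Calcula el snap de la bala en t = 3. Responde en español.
Para resolver esto, necesitamos tomar 4 derivadas de nuestra ecuación de la posición x(t) = -2·t^6 - 5·t^5 + 4·t^4 - 4·t^3 - 2·t^2 - 3·t - 4. La derivada de la posición da la velocidad: v(t) = -12·t^5 - 25·t^4 + 16·t^3 - 12·t^2 - 4·t - 3. Derivando la velocidad, obtenemos la aceleración: a(t) = -60·t^4 - 100·t^3 + 48·t^2 - 24·t - 4. La derivada de la aceleración da la sacudida: j(t) = -240·t^3 - 300·t^2 + 96·t - 24. La derivada de la sacudida da el snap: s(t) = -720·t^2 - 600·t + 96. Tenemos el snap s(t) = -720·t^2 - 600·t + 96. Sustituyendo t = 3: s(3) = -8184.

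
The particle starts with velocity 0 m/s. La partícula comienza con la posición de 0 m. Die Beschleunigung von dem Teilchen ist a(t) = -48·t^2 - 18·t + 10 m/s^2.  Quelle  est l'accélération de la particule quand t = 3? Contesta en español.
Tenemos la aceleración a(t) = -48·t^2 - 18·t + 10. Sustituyendo t = 3: a(3) = -476.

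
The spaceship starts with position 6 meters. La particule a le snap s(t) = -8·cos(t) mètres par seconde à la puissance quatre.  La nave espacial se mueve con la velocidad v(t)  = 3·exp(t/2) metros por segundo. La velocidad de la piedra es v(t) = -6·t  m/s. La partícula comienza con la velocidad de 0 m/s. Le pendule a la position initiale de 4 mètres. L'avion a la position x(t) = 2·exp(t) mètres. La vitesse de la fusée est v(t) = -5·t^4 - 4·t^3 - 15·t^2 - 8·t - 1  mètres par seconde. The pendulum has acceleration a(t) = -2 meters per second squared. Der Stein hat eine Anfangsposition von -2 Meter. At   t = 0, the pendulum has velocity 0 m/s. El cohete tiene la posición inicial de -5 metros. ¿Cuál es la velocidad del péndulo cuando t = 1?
Necesitamos integrar nuestra ecuación de la aceleración a(t) = -2 1 vez. Tomando ∫a(t)dt y aplicando v(0) = 0, encontramos v(t) = -2·t. De la ecuación de la velocidad v(t) = -2·t, sustituimos t = 1 para obtener v = -2.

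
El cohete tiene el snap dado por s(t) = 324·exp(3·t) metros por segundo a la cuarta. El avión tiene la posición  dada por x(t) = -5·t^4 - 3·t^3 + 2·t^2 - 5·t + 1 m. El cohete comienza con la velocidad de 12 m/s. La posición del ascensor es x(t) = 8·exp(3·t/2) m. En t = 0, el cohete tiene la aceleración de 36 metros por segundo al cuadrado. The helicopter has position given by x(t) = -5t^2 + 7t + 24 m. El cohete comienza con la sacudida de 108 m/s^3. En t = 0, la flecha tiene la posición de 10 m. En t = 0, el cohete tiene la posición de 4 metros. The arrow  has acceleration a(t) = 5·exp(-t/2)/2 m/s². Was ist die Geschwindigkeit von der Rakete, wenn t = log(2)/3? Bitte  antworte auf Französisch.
Nous devons trouver la primitive de notre équation du snap s(t) = 324·exp(3·t) 3 fois. En intégrant le snap et en utilisant la condition initiale j(0) = 108, nous obtenons j(t) = 108·exp(3·t). La primitive du jerk est l'accélération. En utilisant a(0) = 36, nous obtenons a(t) = 36·exp(3·t). En prenant ∫a(t)dt et en appliquant v(0) = 12, nous trouvons v(t) = 12·exp(3·t). En utilisant v(t) = 12·exp(3·t) et en substituant t = log(2)/3, nous trouvons v = 24.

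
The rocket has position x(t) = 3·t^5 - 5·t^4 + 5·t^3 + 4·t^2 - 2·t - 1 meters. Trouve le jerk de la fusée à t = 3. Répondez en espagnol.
Partiendo de la posición x(t) = 3·t^5 - 5·t^4 + 5·t^3 + 4·t^2 - 2·t - 1, tomamos 3 derivadas. La derivada de la posición da la velocidad: v(t) = 15·t^4 - 20·t^3 + 15·t^2 + 8·t - 2. Tomando d/dt de v(t), encontramos a(t) = 60·t^3 - 60·t^2 + 30·t + 8. Derivando la aceleración, obtenemos la sacudida: j(t) = 180·t^2 - 120·t + 30. De la ecuación de la sacudida j(t) = 180·t^2 - 120·t + 30, sustituimos t = 3 para obtener j = 1290.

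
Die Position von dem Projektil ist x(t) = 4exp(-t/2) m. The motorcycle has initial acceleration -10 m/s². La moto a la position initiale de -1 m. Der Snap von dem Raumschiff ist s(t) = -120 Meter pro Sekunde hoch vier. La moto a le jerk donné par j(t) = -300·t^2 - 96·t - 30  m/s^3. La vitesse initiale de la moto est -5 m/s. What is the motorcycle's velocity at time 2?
Starting from jerk j(t) = -300·t^2 - 96·t - 30, we take 2 integrals. The antiderivative of jerk is acceleration. Using a(0) = -10, we get a(t) = -100·t^3 - 48·t^2 - 30·t - 10. Integrating acceleration and using the initial condition v(0) = -5, we get v(t) = -25·t^4 - 16·t^3 - 15·t^2 - 10·t - 5. Using v(t) = -25·t^4 - 16·t^3 - 15·t^2 - 10·t - 5 and substituting t = 2, we find v = -613.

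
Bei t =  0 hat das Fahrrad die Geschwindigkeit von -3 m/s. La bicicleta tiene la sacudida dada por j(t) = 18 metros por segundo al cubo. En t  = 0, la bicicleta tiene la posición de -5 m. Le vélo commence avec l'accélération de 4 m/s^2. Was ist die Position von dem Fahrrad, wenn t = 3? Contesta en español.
Partiendo de la sacudida j(t) = 18, tomamos 3 integrales. La antiderivada de la sacudida, con a(0) = 4, da la aceleración: a(t) = 18·t + 4. La integral de la aceleración, con v(0) = -3, da la velocidad: v(t) = 9·t^2 + 4·t - 3. Integrando la velocidad y usando la condición inicial x(0) = -5, obtenemos x(t) = 3·t^3 + 2·t^2 - 3·t - 5. De la ecuación de la posición x(t) = 3·t^3 + 2·t^2 - 3·t - 5, sustituimos t = 3 para obtener x = 85.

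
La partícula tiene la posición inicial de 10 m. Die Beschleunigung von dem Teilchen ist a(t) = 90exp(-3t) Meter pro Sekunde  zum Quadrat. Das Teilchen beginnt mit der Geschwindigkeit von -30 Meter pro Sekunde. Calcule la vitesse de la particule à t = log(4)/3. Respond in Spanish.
Partiendo de la aceleración a(t) = 90·exp(-3·t), tomamos 1 antiderivada. La antiderivada de la aceleración es la velocidad. Usando v(0) = -30, obtenemos v(t) = -30·exp(-3·t). Usando v(t) = -30·exp(-3·t) y sustituyendo t = log(4)/3, encontramos v = -15/2.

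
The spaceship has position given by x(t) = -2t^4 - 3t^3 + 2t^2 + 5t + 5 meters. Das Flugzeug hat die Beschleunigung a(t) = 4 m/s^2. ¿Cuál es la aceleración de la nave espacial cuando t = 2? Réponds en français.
En partant de la position x(t) = -2·t^4 - 3·t^3 + 2·t^2 + 5·t + 5, nous prenons 2 dérivées. En prenant d/dt de x(t), nous trouvons v(t) = -8·t^3 - 9·t^2 + 4·t + 5. En dérivant la vitesse, nous obtenons l'accélération: a(t) = -24·t^2 - 18·t + 4. De l'équation de l'accélération a(t) = -24·t^2 - 18·t + 4, nous substituons t = 2 pour obtenir a = -128.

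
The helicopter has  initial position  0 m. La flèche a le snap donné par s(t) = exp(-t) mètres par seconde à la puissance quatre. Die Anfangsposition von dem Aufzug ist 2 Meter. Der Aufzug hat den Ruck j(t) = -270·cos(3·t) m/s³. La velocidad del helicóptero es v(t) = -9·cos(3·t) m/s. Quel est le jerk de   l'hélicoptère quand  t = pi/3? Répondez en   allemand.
Wir müssen unsere Gleichung für die Geschwindigkeit v(t) = -9·cos(3·t) 2-mal ableiten. Die Ableitung von der Geschwindigkeit ergibt die Beschleunigung: a(t) = 27·sin(3·t). Die Ableitung von der Beschleunigung ergibt den Ruck: j(t) = 81·cos(3·t). Aus der Gleichung für den Ruck j(t) = 81·cos(3·t), setzen wir t = pi/3 ein und erhalten j = -81.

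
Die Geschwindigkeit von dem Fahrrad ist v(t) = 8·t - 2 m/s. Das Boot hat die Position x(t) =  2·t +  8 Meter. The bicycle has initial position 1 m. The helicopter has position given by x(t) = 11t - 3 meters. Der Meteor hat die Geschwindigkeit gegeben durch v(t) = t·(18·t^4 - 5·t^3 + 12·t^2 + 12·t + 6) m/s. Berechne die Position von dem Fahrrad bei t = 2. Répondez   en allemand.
Um dies zu lösen, müssen wir 1 Stammfunktion unserer Gleichung für die Geschwindigkeit v(t) = 8·t - 2 finden. Mit ∫v(t)dt und Anwendung von x(0) = 1, finden wir x(t) = 4·t^2 - 2·t + 1. Mit x(t) = 4·t^2 - 2·t + 1 und Einsetzen von t = 2, finden wir x = 13.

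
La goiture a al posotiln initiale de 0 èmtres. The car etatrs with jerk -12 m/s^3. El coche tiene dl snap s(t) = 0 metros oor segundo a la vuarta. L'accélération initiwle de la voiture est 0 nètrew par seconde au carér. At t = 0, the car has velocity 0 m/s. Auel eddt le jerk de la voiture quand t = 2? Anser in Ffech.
En partant du snap s(t) = 0, nous prenons 1 primitive. En intégrant le snap et en utilisant la condition initiale j(0) = -12, nous obtenons j(t) = -12. En utilisant j(t) = -12 et en substituant t = 2, nous trouvons j = -12.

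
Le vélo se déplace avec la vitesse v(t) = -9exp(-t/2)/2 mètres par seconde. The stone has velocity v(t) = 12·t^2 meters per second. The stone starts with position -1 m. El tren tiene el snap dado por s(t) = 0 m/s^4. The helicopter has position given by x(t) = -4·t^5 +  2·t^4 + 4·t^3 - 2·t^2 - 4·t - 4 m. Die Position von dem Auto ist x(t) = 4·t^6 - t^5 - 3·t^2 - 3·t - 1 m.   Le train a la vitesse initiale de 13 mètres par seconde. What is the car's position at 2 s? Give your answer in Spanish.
Tenemos la posición x(t) = 4·t^6 - t^5 - 3·t^2 - 3·t - 1. Sustituyendo t = 2: x(2) = 205.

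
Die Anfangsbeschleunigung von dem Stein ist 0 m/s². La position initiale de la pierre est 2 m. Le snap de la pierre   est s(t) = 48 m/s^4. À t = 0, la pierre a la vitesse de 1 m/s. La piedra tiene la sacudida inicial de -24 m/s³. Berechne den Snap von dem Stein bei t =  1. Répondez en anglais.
From the given snap equation s(t) = 48, we substitute t = 1 to get s = 48.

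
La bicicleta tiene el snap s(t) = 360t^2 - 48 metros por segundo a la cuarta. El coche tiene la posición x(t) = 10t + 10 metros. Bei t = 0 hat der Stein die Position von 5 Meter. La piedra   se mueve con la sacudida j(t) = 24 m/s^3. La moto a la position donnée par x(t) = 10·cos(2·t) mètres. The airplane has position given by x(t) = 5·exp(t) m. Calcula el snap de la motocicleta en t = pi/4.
Debemos derivar nuestra ecuación de la posición x(t) = 10·cos(2·t) 4 veces. Tomando d/dt de x(t), encontramos v(t) = -20·sin(2·t). Derivando la velocidad, obtenemos la aceleración: a(t) = -40·cos(2·t). Tomando d/dt de a(t), encontramos j(t) = 80·sin(2·t). La derivada de la sacudida da el snap: s(t) = 160·cos(2·t). De la ecuación del snap s(t) = 160·cos(2·t), sustituimos t = pi/4 para obtener s = 0.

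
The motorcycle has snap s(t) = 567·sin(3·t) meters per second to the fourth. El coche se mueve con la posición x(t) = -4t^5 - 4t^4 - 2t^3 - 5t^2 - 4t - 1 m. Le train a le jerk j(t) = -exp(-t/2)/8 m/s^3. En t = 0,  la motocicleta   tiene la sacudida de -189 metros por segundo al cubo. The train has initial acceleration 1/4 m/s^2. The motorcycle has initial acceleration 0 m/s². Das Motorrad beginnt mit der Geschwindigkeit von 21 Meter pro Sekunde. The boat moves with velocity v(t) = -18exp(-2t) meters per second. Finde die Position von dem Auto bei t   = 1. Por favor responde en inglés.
Using x(t) = -4·t^5 - 4·t^4 - 2·t^3 - 5·t^2 - 4·t - 1 and substituting t = 1, we find x = -20.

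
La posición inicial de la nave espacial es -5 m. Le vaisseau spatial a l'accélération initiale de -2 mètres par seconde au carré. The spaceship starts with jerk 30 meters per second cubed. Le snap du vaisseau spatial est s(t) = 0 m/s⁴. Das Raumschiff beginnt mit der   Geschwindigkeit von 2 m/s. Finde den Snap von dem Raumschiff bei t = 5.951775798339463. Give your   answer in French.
De l'équation du snap s(t) = 0, nous substituons t = 5.951775798339463 pour obtenir s = 0.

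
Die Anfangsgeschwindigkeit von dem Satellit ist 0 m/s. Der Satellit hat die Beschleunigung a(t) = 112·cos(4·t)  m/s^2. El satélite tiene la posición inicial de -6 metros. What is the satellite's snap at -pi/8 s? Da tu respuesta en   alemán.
Um dies zu lösen, müssen wir 2 Ableitungen unserer Gleichung für die Beschleunigung a(t) = 112·cos(4·t) nehmen. Durch Ableiten von der Beschleunigung erhalten wir den Ruck: j(t) = -448·sin(4·t). Mit d/dt von j(t) finden wir s(t) = -1792·cos(4·t). Aus der Gleichung für den Snap s(t) = -1792·cos(4·t), setzen wir t = -pi/8 ein und erhalten s = 0.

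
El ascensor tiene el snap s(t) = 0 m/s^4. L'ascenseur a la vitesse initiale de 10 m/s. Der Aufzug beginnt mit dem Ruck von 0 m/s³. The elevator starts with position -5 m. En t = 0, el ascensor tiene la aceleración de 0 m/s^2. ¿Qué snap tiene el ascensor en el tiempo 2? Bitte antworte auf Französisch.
En utilisant s(t) = 0 et en substituant t = 2, nous trouvons s = 0.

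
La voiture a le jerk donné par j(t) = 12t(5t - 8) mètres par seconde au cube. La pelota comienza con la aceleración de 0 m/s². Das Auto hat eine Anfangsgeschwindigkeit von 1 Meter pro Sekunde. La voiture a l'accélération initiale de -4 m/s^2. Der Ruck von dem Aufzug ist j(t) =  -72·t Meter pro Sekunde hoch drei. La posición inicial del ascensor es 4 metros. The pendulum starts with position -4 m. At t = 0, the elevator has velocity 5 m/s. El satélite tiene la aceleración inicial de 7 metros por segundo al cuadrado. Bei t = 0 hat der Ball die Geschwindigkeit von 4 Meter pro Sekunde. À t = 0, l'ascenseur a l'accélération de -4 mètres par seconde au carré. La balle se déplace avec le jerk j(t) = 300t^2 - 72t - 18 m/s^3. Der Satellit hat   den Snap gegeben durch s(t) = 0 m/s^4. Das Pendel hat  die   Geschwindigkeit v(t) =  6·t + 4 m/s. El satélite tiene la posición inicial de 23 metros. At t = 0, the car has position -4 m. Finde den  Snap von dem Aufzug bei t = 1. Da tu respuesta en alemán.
Ausgehend von dem Ruck j(t) = -72·t, nehmen wir 1 Ableitung. Mit d/dt von j(t) finden wir s(t) = -72. Aus der Gleichung für den Snap s(t) = -72, setzen wir t = 1 ein und erhalten s = -72.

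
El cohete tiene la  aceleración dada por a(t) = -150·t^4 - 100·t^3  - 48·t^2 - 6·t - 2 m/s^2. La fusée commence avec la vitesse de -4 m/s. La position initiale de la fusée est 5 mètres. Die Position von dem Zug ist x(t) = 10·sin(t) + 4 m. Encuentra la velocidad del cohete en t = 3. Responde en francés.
Nous devons intégrer notre équation de l'accélération a(t) = -150·t^4 - 100·t^3 - 48·t^2 - 6·t - 2 1 fois. En prenant ∫a(t)dt et en appliquant v(0) = -4, nous trouvons v(t) = -30·t^5 - 25·t^4 - 16·t^3 - 3·t^2 - 2·t - 4. En utilisant v(t) = -30·t^5 - 25·t^4 - 16·t^3 - 3·t^2 - 2·t - 4 et en substituant t = 3, nous trouvons v = -9784.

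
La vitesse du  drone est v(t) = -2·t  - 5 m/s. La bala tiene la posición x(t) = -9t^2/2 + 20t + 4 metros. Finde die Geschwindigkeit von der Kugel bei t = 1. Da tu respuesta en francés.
En partant de la position x(t) = -9·t^2/2 + 20·t + 4, nous prenons 1 dérivée. En prenant d/dt de x(t), nous trouvons v(t) = 20 - 9·t. En utilisant v(t) = 20 - 9·t et en substituant t = 1, nous trouvons v = 11.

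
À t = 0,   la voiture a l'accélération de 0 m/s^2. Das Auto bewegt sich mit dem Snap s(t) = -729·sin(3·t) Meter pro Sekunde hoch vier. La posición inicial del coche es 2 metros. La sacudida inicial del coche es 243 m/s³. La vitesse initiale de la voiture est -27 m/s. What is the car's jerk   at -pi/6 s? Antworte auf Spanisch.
Para resolver esto, necesitamos tomar 1 integral de nuestra ecuación del snap s(t) = -729·sin(3·t). Integrando el snap y usando la condición inicial j(0) = 243, obtenemos j(t) = 243·cos(3·t). Tenemos la sacudida j(t) = 243·cos(3·t). Sustituyendo t = -pi/6: j(-pi/6) = 0.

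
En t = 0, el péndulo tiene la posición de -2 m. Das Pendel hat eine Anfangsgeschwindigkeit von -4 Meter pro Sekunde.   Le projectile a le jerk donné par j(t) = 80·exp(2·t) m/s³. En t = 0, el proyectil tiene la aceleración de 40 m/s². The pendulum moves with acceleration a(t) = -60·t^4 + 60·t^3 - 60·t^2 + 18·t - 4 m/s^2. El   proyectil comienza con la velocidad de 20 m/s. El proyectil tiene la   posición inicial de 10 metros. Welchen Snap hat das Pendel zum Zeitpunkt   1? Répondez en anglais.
Starting from acceleration a(t) = -60·t^4 + 60·t^3 - 60·t^2 + 18·t - 4, we take 2 derivatives. Taking d/dt of a(t), we find j(t) = -240·t^3 + 180·t^2 - 120·t + 18. Taking d/dt of j(t), we find s(t) = -720·t^2 + 360·t - 120. From the given snap equation s(t) = -720·t^2 + 360·t - 120, we substitute t = 1 to get s = -480.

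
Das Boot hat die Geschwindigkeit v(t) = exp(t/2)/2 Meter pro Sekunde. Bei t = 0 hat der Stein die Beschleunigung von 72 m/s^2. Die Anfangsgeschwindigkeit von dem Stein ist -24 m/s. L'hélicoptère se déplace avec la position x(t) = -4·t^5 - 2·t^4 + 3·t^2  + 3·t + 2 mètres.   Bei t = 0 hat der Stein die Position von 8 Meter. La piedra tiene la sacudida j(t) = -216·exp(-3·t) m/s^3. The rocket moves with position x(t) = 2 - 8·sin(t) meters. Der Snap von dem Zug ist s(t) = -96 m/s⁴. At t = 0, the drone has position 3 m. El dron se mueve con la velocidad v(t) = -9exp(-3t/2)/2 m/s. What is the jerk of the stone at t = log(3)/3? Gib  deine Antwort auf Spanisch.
De la ecuación de la sacudida j(t) = -216·exp(-3·t), sustituimos t = log(3)/3 para obtener j = -72.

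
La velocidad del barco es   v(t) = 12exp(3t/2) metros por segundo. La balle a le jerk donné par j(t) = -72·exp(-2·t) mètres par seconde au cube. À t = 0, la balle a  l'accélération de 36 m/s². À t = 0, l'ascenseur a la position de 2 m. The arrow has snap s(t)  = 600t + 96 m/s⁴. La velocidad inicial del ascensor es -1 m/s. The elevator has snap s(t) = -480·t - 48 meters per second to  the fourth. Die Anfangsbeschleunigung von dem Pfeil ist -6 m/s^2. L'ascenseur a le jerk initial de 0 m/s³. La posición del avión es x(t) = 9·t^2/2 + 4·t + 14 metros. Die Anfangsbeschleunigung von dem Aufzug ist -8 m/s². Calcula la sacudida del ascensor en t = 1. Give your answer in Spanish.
Para resolver esto, necesitamos tomar 1 integral de nuestra ecuación del snap s(t) = -480·t - 48. La integral del snap, con j(0) = 0, da la sacudida: j(t) = 48·t·(-5·t - 1). De la ecuación de la sacudida j(t) = 48·t·(-5·t - 1), sustituimos t = 1 para obtener j = -288.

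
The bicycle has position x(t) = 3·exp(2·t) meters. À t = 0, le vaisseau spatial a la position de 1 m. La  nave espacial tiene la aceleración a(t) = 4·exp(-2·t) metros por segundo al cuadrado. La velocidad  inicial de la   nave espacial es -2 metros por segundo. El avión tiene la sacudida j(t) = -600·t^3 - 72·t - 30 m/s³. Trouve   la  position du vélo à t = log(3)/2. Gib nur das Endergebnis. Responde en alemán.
x(log(3)/2) = 9.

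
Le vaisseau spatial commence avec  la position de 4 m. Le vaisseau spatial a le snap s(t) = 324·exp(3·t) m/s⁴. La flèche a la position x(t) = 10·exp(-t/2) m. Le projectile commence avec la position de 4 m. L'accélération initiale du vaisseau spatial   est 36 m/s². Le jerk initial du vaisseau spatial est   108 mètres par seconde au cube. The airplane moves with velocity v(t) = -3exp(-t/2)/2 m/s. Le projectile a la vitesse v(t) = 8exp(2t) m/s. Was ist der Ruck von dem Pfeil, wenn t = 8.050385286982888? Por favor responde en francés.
Nous devons dériver notre équation de la position x(t) = 10·exp(-t/2) 3 fois. En dérivant la position, nous obtenons la vitesse: v(t) = -5·exp(-t/2). En dérivant la vitesse, nous obtenons l'accélération: a(t) = 5·exp(-t/2)/2. La dérivée de l'accélération donne le jerk: j(t) = -5·exp(-t/2)/4. De l'équation du jerk j(t) = -5·exp(-t/2)/4, nous substituons t = 8.050385286982888 pour obtenir j = -0.0223249790154551.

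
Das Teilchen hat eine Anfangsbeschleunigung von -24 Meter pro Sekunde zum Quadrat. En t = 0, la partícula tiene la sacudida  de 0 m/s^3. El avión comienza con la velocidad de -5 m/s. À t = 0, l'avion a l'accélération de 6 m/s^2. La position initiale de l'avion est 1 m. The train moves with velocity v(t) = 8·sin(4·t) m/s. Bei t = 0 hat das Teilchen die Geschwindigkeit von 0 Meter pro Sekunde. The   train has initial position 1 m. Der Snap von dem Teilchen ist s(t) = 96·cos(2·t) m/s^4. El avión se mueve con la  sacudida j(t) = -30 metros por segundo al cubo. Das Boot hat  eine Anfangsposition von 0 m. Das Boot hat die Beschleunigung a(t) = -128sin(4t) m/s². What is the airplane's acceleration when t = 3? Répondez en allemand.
Wir müssen unsere Gleichung für den Ruck j(t) = -30 1-mal integrieren. Die Stammfunktion von dem Ruck, mit a(0) = 6, ergibt die Beschleunigung: a(t) = 6 - 30·t. Wir haben die Beschleunigung a(t) = 6 - 30·t. Durch Einsetzen von t = 3: a(3) = -84.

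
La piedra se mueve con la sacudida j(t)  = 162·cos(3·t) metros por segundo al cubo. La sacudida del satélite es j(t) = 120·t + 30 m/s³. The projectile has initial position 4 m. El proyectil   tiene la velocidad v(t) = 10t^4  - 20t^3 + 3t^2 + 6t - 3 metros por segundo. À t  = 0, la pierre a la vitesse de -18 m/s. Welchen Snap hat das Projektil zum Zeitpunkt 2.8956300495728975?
Wir müssen unsere Gleichung für die Geschwindigkeit v(t) = 10·t^4 - 20·t^3 + 3·t^2 + 6·t - 3 3-mal ableiten. Mit d/dt von v(t) finden wir a(t) = 40·t^3 - 60·t^2 + 6·t + 6. Mit d/dt von a(t) finden wir j(t) = 120·t^2 - 120·t + 6. Mit d/dt von j(t) finden wir s(t) = 240·t - 120. Aus der Gleichung für den Snap s(t) = 240·t - 120, setzen wir t = 2.8956300495728975 ein und erhalten s = 574.951211897495.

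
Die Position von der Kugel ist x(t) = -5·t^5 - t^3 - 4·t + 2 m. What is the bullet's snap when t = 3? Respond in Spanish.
Para resolver esto, necesitamos tomar 4 derivadas de nuestra ecuación de la posición x(t) = -5·t^5 - t^3 - 4·t + 2. La derivada de la posición da la velocidad: v(t) = -25·t^4 - 3·t^2 - 4. Tomando d/dt de v(t), encontramos a(t) = -100·t^3 - 6·t. Derivando la aceleración, obtenemos la sacudida: j(t) = -300·t^2 - 6. Derivando la sacudida, obtenemos el snap: s(t) = -600·t. Tenemos el snap s(t) = -600·t. Sustituyendo t = 3: s(3) = -1800.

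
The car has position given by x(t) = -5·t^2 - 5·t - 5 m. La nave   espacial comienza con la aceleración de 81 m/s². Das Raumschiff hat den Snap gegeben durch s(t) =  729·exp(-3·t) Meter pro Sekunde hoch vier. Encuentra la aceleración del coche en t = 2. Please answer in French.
Pour résoudre ceci, nous devons prendre 2 dérivées de notre équation de la position x(t) = -5·t^2 - 5·t - 5. En dérivant la position, nous obtenons la vitesse: v(t) = -10·t - 5. La dérivée de la vitesse donne l'accélération: a(t) = -10. En utilisant a(t) = -10 et en substituant t = 2, nous trouvons a = -10.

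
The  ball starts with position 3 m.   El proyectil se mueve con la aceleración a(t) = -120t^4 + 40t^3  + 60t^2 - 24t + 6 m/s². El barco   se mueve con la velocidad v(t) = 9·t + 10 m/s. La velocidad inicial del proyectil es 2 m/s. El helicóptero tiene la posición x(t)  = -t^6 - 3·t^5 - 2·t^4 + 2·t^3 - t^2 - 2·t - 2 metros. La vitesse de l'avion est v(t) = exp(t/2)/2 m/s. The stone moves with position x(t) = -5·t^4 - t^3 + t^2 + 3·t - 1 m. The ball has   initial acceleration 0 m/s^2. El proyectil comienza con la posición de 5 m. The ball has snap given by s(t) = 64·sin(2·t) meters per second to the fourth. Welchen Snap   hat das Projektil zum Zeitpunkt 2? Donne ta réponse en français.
En partant de l'accélération a(t) = -120·t^4 + 40·t^3 + 60·t^2 - 24·t + 6, nous prenons 2 dérivées. En dérivant l'accélération, nous obtenons le jerk: j(t) = -480·t^3 + 120·t^2 + 120·t - 24. En prenant d/dt de j(t), nous trouvons s(t) = -1440·t^2 + 240·t + 120. Nous avons le snap s(t) = -1440·t^2 + 240·t + 120. En substituant t = 2: s(2) = -5160.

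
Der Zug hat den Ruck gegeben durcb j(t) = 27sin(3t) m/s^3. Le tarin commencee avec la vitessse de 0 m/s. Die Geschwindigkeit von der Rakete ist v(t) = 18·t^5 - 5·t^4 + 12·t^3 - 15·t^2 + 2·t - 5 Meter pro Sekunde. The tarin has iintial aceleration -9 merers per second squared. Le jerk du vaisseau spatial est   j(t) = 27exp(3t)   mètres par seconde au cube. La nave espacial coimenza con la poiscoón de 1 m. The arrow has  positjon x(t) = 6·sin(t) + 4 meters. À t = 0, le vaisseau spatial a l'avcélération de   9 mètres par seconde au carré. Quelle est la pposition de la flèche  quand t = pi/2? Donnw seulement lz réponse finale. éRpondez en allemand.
x(pi/2) = 10.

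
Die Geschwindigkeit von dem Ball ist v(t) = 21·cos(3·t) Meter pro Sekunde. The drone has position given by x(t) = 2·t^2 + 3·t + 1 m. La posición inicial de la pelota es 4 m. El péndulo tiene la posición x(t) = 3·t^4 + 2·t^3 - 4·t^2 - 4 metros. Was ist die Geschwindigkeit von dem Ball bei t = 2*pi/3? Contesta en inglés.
From the given velocity equation v(t) = 21·cos(3·t), we substitute t = 2*pi/3 to get v = 21.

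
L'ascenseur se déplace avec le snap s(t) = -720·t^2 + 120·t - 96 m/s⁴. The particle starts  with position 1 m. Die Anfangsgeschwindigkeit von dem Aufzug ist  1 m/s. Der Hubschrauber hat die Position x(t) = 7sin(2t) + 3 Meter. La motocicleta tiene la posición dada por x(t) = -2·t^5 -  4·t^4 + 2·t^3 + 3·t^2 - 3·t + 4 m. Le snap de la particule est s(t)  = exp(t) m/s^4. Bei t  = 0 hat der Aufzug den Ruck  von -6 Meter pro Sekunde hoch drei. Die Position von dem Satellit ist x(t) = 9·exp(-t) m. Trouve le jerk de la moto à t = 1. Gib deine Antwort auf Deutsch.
Wir müssen unsere Gleichung für die Position x(t) = -2·t^5 - 4·t^4 + 2·t^3 + 3·t^2 - 3·t + 4 3-mal ableiten. Mit d/dt von x(t) finden wir v(t) = -10·t^4 - 16·t^3 + 6·t^2 + 6·t - 3. Durch Ableiten von der Geschwindigkeit erhalten wir die Beschleunigung: a(t) = -40·t^3 - 48·t^2 + 12·t + 6. Durch Ableiten von der Beschleunigung erhalten wir den Ruck: j(t) = -120·t^2 - 96·t + 12. Mit j(t) = -120·t^2 - 96·t + 12 und Einsetzen von t = 1, finden wir j = -204.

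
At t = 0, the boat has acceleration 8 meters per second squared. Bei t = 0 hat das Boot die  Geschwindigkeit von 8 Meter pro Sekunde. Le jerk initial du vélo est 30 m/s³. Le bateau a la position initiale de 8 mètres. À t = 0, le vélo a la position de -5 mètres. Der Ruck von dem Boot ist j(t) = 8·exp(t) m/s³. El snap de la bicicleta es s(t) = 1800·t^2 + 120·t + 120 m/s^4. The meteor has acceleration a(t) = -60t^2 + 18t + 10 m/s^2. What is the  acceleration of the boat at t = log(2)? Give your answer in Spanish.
Para resolver esto, necesitamos tomar 1 integral de nuestra ecuación de la sacudida j(t) = 8·exp(t). La antiderivada de la sacudida, con a(0) = 8, da la aceleración: a(t) = 8·exp(t). De la ecuación de la aceleración a(t) = 8·exp(t), sustituimos t = log(2) para obtener a = 16.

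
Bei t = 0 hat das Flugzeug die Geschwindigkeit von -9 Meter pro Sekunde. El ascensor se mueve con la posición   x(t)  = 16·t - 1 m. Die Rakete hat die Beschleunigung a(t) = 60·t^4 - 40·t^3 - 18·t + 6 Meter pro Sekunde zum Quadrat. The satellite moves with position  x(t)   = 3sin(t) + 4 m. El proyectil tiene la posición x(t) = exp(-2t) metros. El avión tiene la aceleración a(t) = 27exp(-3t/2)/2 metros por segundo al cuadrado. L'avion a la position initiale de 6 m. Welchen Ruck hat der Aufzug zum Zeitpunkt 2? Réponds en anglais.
Starting from position x(t) = 16·t - 1, we take 3 derivatives. Differentiating position, we get velocity: v(t) = 16. Taking d/dt of v(t), we find a(t) = 0. Differentiating acceleration, we get jerk: j(t) = 0. Using j(t) = 0 and substituting t = 2, we find j = 0.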